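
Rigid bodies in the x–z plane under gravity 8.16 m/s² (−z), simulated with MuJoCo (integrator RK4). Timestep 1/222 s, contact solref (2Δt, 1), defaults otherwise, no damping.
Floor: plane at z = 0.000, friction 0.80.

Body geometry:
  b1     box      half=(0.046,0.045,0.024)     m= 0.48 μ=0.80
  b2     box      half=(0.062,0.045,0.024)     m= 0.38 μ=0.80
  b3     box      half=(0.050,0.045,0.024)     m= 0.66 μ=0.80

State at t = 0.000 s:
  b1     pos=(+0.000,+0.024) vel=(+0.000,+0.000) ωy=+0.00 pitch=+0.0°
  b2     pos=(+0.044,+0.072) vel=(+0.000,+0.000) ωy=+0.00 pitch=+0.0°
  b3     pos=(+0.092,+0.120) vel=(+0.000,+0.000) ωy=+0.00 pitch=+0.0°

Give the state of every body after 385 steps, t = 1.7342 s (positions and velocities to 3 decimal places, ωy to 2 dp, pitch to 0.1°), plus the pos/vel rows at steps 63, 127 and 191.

State at t = 1.7342 s:
  b1     pos=(+0.000,+0.024) vel=(+0.000,+0.000) ωy=+0.00 pitch=+0.0°
  b2     pos=(+0.105,+0.062) vel=(+0.000,+0.000) ωy=+0.00 pitch=+90.0°
  b3     pos=(+0.174,+0.050) vel=(+0.000,+0.000) ωy=+0.00 pitch=+90.0°

Key-timestep trajectory:
   step    t(s)  b1.x    b1.z    b1.vx   b1.vz   b2.x    b2.z    b2.vx   b2.vz   b3.x    b3.z    b3.vx   b3.vz 
     63  0.2838   +0.000  +0.024  +0.000  +0.000   +0.080  +0.066  +0.173  +0.005   +0.147  +0.055  +0.106  +0.005
    127  0.5721   +0.000  +0.024  +0.000  +0.000   +0.110  +0.064  -0.092  -0.028   +0.184  +0.054  -0.004  -0.001
    191  0.8604   +0.000  +0.024  +0.000  +0.000   +0.106  +0.062  -0.089  -0.033   +0.176  +0.051  -0.001  +0.003


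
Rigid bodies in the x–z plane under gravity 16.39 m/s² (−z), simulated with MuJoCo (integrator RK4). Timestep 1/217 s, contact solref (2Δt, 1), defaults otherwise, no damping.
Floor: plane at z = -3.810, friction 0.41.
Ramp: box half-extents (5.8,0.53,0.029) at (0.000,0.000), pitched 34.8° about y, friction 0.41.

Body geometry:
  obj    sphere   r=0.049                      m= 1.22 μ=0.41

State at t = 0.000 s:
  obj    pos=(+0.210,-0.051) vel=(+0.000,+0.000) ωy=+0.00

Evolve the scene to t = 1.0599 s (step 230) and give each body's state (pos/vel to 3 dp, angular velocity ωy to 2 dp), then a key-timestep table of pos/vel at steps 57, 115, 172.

State at t = 1.0599 s:
  obj    pos=(+3.292,-2.193) vel=(+5.815,-4.042) ωy=+144.51

Key-timestep trajectory:
   step    t(s)  obj.x    obj.z    obj.vx   obj.vz 
     57  0.2627   +0.399  -0.183  +1.441  -1.002
    115  0.5300   +0.981  -0.587  +2.908  -2.021
    172  0.7926   +1.934  -1.249  +4.349  -3.022


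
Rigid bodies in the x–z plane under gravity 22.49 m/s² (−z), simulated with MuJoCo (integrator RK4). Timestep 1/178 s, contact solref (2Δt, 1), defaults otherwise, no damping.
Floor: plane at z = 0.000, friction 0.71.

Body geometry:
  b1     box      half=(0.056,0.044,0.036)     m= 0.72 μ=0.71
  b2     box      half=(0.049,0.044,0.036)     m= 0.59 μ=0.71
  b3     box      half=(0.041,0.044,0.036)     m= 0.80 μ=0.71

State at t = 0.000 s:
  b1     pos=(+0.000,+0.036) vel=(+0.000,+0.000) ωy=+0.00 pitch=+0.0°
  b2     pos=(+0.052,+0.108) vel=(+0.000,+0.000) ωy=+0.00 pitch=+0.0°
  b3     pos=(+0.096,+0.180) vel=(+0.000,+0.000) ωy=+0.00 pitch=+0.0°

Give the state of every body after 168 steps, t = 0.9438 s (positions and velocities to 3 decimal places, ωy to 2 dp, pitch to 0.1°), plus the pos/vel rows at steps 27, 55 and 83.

State at t = 0.9438 s:
  b1     pos=(+0.000,+0.036) vel=(+0.000,+0.000) ωy=+0.00 pitch=+0.0°
  b2     pos=(+0.099,+0.049) vel=(+0.000,+0.000) ωy=+0.00 pitch=+90.0°
  b3     pos=(+0.209,+0.041) vel=(+0.000,+0.000) ωy=+0.00 pitch=+90.0°

Key-timestep trajectory:
   step    t(s)  b1.x    b1.z    b1.vx   b1.vz   b2.x    b2.z    b2.vx   b2.vz   b3.x    b3.z    b3.vx   b3.vz 
     27  0.1517   +0.000  +0.036  -0.001  +0.001   +0.080  +0.099  +0.419  -0.362   +0.164  +0.117  +0.778  -1.405
     55  0.3090   +0.000  +0.036  +0.000  +0.000   +0.099  +0.049  -0.001  +0.002   +0.238  +0.054  +0.082  +0.015
     83  0.4663   +0.000  +0.036  +0.000  +0.000   +0.099  +0.049  +0.000  +0.000   +0.223  +0.049  -0.355  -0.208


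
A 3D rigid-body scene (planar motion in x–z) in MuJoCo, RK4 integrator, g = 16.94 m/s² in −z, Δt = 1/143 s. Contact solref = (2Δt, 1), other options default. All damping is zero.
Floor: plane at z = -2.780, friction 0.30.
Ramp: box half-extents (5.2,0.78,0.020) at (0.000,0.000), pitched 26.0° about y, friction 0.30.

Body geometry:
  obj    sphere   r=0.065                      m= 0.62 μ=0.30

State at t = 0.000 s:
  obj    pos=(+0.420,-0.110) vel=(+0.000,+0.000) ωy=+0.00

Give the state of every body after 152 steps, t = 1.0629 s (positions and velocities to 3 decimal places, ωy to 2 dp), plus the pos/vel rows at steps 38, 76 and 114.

State at t = 1.0629 s:
  obj    pos=(+3.113,-1.424) vel=(+5.067,-2.472) ωy=+86.72

Key-timestep trajectory:
   step    t(s)  obj.x    obj.z    obj.vx   obj.vz 
     38  0.2657   +0.588  -0.192  +1.267  -0.618
     76  0.5315   +1.093  -0.439  +2.534  -1.236
    114  0.7972   +1.935  -0.849  +3.801  -1.854


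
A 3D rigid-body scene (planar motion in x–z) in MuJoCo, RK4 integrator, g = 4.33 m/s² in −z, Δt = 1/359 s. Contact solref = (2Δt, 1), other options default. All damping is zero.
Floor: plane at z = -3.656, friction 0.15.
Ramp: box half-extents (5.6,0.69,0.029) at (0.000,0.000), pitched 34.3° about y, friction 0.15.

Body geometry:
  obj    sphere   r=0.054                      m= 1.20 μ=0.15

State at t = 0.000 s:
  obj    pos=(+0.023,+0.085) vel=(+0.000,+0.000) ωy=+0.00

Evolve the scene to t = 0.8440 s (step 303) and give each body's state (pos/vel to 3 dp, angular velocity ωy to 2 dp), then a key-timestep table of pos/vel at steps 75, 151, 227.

State at t = 0.8440 s:
  obj    pos=(+0.583,-0.297) vel=(+1.329,-0.902) ωy=+20.99

Key-timestep trajectory:
   step    t(s)  obj.x    obj.z    obj.vx   obj.vz 
     75  0.2089   +0.057  +0.061  +0.330  -0.221
    151  0.4206   +0.162  -0.010  +0.667  -0.440
    227  0.6323   +0.337  -0.130  +0.993  -0.681


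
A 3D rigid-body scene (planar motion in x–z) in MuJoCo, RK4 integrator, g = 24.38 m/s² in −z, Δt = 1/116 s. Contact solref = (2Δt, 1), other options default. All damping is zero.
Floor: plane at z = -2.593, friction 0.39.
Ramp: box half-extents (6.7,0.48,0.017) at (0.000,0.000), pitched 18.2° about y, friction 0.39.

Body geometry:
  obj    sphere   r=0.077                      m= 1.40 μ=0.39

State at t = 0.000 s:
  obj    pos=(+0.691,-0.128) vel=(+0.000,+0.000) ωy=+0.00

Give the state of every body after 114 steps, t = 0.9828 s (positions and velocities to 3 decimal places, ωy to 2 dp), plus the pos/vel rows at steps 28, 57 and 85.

State at t = 0.9828 s:
  obj    pos=(+3.186,-0.949) vel=(+5.077,-1.669) ωy=+69.41

Key-timestep trajectory:
   step    t(s)  obj.x    obj.z    obj.vx   obj.vz 
     28  0.2414   +0.842  -0.178  +1.247  -0.410
     57  0.4914   +1.315  -0.333  +2.539  -0.835
     85  0.7328   +2.078  -0.584  +3.786  -1.245


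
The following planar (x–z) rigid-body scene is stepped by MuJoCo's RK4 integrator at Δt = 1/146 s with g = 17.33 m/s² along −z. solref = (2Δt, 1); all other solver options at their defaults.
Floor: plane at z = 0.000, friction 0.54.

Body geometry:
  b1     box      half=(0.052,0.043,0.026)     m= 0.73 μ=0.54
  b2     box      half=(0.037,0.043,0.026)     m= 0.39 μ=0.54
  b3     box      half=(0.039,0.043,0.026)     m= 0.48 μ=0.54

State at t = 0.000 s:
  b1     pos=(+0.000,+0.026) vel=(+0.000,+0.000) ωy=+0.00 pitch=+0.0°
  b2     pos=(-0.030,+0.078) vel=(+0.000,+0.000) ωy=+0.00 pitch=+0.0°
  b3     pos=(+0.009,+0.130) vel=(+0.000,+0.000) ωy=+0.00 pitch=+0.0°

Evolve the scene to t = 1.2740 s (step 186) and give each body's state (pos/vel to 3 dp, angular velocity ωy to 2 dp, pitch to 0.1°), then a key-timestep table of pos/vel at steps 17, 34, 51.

State at t = 1.2740 s:
  b1     pos=(+0.000,+0.026) vel=(+0.000,+0.000) ωy=+0.00 pitch=+0.0°
  b2     pos=(-0.030,+0.078) vel=(+0.000,+0.000) ωy=+0.00 pitch=+0.0°
  b3     pos=(+0.109,+0.026) vel=(+0.000,+0.000) ωy=+0.00 pitch=+180.0°

Key-timestep trajectory:
   step    t(s)  b1.x    b1.z    b1.vx   b1.vz   b2.x    b2.z    b2.vx   b2.vz   b3.x    b3.z    b3.vx   b3.vz 
     17  0.1164   +0.000  +0.026  +0.000  +0.000   -0.030  +0.078  -0.001  +0.000   +0.016  +0.128  +0.146  -0.049
     34  0.2329   +0.000  +0.026  +0.000  +0.000   -0.030  +0.078  +0.001  +0.000   +0.050  +0.089  +0.493  +0.077
     51  0.3493   +0.000  +0.026  +0.000  +0.000   -0.030  +0.078  +0.000  +0.000   +0.109  +0.023  +0.064  -0.670


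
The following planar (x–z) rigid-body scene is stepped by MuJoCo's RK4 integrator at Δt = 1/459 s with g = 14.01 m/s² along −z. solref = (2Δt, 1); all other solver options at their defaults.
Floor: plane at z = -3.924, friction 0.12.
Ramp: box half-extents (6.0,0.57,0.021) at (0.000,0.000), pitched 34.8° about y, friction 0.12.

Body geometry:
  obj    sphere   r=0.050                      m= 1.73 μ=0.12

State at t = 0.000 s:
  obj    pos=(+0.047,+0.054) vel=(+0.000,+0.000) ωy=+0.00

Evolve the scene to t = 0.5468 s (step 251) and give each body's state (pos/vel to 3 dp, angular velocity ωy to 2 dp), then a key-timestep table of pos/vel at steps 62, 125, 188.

State at t = 0.5468 s:
  obj    pos=(+0.859,-0.511) vel=(+2.965,-2.075) ωy=+37.67

Key-timestep trajectory:
   step    t(s)  obj.x    obj.z    obj.vx   obj.vz 
     62  0.1351   +0.096  +0.019  +0.740  -0.498
    125  0.2723   +0.248  -0.086  +1.457  -1.070
    188  0.4096   +0.503  -0.263  +2.222  -1.552


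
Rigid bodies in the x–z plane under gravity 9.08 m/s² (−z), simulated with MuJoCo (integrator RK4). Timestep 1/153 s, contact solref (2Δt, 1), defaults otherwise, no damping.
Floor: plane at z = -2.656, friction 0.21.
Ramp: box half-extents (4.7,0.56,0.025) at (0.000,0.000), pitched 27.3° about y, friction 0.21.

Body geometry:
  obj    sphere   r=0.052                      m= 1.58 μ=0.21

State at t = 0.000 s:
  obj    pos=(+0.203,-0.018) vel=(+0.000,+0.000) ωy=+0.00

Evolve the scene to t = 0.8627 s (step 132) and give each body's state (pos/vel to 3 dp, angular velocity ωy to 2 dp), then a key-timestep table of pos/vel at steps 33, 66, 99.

State at t = 0.8627 s:
  obj    pos=(+1.187,-0.526) vel=(+2.281,-1.177) ωy=+49.33

Key-timestep trajectory:
   step    t(s)  obj.x    obj.z    obj.vx   obj.vz 
     33  0.2157   +0.265  -0.050  +0.570  -0.294
     66  0.4314   +0.449  -0.145  +1.141  -0.589
     99  0.6471   +0.757  -0.304  +1.711  -0.883


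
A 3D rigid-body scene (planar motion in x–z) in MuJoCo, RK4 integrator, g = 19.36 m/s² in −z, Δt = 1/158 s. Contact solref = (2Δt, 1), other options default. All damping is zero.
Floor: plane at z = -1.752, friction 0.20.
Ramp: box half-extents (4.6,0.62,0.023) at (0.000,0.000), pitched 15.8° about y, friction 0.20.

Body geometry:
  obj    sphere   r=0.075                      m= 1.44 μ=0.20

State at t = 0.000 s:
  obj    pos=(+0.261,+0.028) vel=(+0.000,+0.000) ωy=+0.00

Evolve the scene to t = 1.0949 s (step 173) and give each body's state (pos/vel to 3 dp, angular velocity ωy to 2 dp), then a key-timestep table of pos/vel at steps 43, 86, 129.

State at t = 1.0949 s:
  obj    pos=(+2.433,-0.587) vel=(+3.967,-1.123) ωy=+54.96

Key-timestep trajectory:
   step    t(s)  obj.x    obj.z    obj.vx   obj.vz 
     43  0.2722   +0.395  -0.010  +0.986  -0.279
     86  0.5443   +0.798  -0.124  +1.972  -0.558
    129  0.8165   +1.469  -0.314  +2.958  -0.837


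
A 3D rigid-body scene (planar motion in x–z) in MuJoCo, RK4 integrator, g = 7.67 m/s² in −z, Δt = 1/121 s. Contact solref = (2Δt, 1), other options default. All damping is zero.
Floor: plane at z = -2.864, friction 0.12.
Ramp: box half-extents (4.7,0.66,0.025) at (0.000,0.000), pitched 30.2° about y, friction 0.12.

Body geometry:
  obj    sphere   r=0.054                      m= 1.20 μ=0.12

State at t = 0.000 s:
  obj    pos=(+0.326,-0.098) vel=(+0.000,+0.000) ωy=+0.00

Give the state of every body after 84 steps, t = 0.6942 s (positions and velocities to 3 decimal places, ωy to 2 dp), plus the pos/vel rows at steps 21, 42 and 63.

State at t = 0.6942 s:
  obj    pos=(+0.964,-0.470) vel=(+1.833,-1.081) ωy=+25.48

Key-timestep trajectory:
   step    t(s)  obj.x    obj.z    obj.vx   obj.vz 
     21  0.1736   +0.366  -0.122  +0.464  -0.257
     42  0.3471   +0.485  -0.191  +0.913  -0.547
     63  0.5207   +0.685  -0.307  +1.378  -0.801


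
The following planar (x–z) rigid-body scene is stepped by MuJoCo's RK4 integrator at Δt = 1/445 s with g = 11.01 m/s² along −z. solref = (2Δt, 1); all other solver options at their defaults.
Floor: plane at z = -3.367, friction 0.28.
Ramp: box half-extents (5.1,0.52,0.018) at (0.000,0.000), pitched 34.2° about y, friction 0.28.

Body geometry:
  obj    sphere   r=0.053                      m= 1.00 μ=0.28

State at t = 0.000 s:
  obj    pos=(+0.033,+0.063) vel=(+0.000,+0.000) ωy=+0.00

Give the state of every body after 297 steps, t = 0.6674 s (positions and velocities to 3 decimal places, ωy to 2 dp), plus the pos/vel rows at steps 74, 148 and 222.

State at t = 0.6674 s:
  obj    pos=(+0.848,-0.490) vel=(+2.440,-1.658) ωy=+55.65

Key-timestep trajectory:
   step    t(s)  obj.x    obj.z    obj.vx   obj.vz 
     74  0.1663   +0.084  +0.029  +0.608  -0.413
    148  0.3326   +0.235  -0.074  +1.216  -0.826
    222  0.4989   +0.488  -0.246  +1.824  -1.240


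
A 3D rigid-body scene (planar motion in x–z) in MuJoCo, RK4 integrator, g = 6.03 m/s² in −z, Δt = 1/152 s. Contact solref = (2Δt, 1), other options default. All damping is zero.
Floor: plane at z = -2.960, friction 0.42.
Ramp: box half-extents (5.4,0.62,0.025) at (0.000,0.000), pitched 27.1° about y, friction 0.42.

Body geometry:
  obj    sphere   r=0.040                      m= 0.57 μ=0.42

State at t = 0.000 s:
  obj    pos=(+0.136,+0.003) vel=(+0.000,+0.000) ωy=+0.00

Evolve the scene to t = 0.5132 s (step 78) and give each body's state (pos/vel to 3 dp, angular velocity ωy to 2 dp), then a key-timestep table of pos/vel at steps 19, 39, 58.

State at t = 0.5132 s:
  obj    pos=(+0.366,-0.114) vel=(+0.896,-0.459) ωy=+25.16

Key-timestep trajectory:
   step    t(s)  obj.x    obj.z    obj.vx   obj.vz 
     19  0.1250   +0.150  -0.004  +0.218  -0.112
     39  0.2566   +0.194  -0.026  +0.448  -0.229
     58  0.3816   +0.263  -0.062  +0.667  -0.341


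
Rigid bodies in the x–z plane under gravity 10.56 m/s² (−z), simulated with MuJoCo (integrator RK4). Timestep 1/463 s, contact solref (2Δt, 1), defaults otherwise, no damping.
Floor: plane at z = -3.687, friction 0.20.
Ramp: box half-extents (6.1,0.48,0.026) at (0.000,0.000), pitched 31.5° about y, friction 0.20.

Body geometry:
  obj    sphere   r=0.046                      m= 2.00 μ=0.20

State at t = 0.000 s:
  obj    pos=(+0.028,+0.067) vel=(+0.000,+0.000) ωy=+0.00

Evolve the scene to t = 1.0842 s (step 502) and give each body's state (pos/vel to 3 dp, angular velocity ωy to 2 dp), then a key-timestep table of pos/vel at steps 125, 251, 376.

State at t = 1.0842 s:
  obj    pos=(+2.003,-1.143) vel=(+3.644,-2.233) ωy=+92.88

Key-timestep trajectory:
   step    t(s)  obj.x    obj.z    obj.vx   obj.vz 
    125  0.2700   +0.151  -0.008  +0.907  -0.556
    251  0.5421   +0.522  -0.235  +1.822  -1.116
    376  0.8121   +1.136  -0.612  +2.729  -1.672


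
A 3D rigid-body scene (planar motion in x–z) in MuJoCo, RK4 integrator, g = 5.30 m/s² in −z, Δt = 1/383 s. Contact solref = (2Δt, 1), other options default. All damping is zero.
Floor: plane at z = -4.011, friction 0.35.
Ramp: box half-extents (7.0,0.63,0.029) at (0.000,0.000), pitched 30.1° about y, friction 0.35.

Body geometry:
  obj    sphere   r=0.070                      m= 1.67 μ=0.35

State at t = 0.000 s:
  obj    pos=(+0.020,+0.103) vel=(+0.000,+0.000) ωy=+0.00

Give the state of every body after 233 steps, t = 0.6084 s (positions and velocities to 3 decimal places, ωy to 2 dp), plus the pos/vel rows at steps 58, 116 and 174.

State at t = 0.6084 s:
  obj    pos=(+0.324,-0.073) vel=(+0.999,-0.579) ωy=+16.50

Key-timestep trajectory:
   step    t(s)  obj.x    obj.z    obj.vx   obj.vz 
     58  0.1514   +0.039  +0.092  +0.249  -0.144
    116  0.3029   +0.095  +0.059  +0.498  -0.288
    174  0.4543   +0.189  +0.005  +0.746  -0.433


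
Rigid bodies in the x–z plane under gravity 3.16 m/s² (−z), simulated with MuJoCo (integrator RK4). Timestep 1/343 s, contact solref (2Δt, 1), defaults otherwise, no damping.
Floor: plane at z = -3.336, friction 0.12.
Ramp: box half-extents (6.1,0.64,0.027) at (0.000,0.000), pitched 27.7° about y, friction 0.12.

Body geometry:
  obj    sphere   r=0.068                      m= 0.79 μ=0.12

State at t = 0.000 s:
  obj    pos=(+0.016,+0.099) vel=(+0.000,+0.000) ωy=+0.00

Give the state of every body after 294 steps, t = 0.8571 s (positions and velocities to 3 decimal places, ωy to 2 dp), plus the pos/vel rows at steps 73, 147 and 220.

State at t = 0.8571 s:
  obj    pos=(+0.385,-0.095) vel=(+0.857,-0.460) ωy=+10.54

Key-timestep trajectory:
   step    t(s)  obj.x    obj.z    obj.vx   obj.vz 
     73  0.2128   +0.039  +0.087  +0.213  -0.113
    147  0.4286   +0.108  +0.051  +0.428  -0.232
    220  0.6414   +0.222  -0.009  +0.640  -0.347


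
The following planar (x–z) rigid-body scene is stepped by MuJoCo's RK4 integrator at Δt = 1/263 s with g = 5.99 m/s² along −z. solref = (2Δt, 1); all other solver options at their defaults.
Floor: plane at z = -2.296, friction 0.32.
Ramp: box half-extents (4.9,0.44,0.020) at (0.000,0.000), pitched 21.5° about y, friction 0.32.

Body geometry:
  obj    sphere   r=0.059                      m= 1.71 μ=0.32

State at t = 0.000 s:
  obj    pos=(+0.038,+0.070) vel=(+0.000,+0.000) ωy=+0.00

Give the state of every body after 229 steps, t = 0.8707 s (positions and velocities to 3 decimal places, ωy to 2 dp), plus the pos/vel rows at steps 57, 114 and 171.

State at t = 0.8707 s:
  obj    pos=(+0.591,-0.148) vel=(+1.270,-0.500) ωy=+23.14

Key-timestep trajectory:
   step    t(s)  obj.x    obj.z    obj.vx   obj.vz 
     57  0.2167   +0.072  +0.056  +0.316  -0.125
    114  0.4335   +0.175  +0.016  +0.632  -0.249
    171  0.6502   +0.346  -0.052  +0.949  -0.374


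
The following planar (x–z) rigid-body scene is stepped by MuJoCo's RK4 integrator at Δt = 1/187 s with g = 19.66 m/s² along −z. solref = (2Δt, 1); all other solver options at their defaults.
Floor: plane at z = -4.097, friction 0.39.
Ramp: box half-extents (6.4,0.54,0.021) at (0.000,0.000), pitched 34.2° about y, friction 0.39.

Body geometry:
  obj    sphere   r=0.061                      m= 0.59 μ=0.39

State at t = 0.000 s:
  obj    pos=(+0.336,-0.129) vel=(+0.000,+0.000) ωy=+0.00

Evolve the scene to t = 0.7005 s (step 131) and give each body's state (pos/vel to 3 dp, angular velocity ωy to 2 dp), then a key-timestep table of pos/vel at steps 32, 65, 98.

State at t = 0.7005 s:
  obj    pos=(+1.938,-1.218) vel=(+4.573,-3.108) ωy=+90.63

Key-timestep trajectory:
   step    t(s)  obj.x    obj.z    obj.vx   obj.vz 
     32  0.1711   +0.432  -0.194  +1.117  -0.759
     65  0.3476   +0.730  -0.397  +2.269  -1.542
     98  0.5241   +1.233  -0.739  +3.421  -2.325


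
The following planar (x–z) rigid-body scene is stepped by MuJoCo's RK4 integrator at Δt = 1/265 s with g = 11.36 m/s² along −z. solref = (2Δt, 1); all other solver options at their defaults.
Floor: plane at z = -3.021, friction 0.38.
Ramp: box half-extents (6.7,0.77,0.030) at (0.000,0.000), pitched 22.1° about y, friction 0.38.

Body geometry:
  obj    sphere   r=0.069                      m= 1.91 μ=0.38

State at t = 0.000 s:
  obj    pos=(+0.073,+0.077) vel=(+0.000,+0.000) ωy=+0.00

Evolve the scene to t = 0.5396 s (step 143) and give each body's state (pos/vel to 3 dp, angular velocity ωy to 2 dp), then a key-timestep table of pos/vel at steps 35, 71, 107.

State at t = 0.5396 s:
  obj    pos=(+0.485,-0.090) vel=(+1.526,-0.620) ωy=+23.87

Key-timestep trajectory:
   step    t(s)  obj.x    obj.z    obj.vx   obj.vz 
     35  0.1321   +0.098  +0.067  +0.374  -0.152
     71  0.2679   +0.175  +0.036  +0.758  -0.308
    107  0.4038   +0.304  -0.016  +1.142  -0.464


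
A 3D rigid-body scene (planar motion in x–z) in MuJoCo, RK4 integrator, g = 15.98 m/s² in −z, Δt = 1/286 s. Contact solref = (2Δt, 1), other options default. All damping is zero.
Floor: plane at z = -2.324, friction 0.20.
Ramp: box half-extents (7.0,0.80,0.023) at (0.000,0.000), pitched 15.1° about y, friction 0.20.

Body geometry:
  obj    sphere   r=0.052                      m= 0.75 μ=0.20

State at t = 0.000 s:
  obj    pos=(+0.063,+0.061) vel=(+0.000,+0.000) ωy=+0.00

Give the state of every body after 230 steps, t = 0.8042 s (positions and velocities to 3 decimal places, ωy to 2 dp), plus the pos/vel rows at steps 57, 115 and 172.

State at t = 0.8042 s:
  obj    pos=(+0.991,-0.190) vel=(+2.309,-0.623) ωy=+45.98

Key-timestep trajectory:
   step    t(s)  obj.x    obj.z    obj.vx   obj.vz 
     57  0.1993   +0.120  +0.045  +0.572  -0.154
    115  0.4021   +0.295  -0.002  +1.154  -0.311
    172  0.6014   +0.582  -0.079  +1.727  -0.466


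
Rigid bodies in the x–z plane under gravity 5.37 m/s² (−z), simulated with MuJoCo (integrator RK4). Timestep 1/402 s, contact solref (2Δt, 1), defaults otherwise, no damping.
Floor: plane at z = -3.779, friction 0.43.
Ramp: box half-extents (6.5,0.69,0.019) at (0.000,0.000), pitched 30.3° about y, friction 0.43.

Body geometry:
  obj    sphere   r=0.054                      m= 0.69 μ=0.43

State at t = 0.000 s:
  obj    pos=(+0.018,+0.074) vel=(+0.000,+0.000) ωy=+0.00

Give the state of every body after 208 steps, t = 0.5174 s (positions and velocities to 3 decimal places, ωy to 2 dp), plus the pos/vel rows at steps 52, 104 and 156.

State at t = 0.5174 s:
  obj    pos=(+0.242,-0.057) vel=(+0.865,-0.505) ωy=+18.54

Key-timestep trajectory:
   step    t(s)  obj.x    obj.z    obj.vx   obj.vz 
     52  0.1294   +0.032  +0.066  +0.216  -0.126
    104  0.2587   +0.074  +0.041  +0.432  -0.253
    156  0.3881   +0.144  +0.000  +0.648  -0.379


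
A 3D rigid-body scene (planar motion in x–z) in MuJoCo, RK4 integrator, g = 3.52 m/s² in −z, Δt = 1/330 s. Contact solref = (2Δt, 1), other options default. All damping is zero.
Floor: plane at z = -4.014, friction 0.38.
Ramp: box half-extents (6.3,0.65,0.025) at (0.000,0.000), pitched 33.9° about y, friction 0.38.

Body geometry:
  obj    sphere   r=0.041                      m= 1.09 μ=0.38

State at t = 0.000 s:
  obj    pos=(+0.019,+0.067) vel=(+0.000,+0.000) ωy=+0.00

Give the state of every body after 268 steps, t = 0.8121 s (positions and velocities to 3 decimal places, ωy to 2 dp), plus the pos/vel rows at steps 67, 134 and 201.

State at t = 0.8121 s:
  obj    pos=(+0.403,-0.191) vel=(+0.945,-0.635) ωy=+27.77

Key-timestep trajectory:
   step    t(s)  obj.x    obj.z    obj.vx   obj.vz 
     67  0.2030   +0.043  +0.051  +0.236  -0.159
    134  0.4061   +0.115  +0.002  +0.473  -0.318
    201  0.6091   +0.235  -0.078  +0.709  -0.476


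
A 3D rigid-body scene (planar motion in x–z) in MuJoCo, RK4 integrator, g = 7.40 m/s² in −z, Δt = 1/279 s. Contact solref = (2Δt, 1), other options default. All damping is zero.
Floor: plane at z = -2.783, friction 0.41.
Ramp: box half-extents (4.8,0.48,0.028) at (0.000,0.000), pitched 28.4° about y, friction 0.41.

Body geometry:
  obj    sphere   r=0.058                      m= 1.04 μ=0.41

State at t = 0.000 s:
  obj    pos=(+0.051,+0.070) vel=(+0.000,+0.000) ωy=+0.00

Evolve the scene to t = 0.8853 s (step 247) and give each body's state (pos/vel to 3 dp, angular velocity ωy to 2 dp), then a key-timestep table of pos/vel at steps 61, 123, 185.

State at t = 0.8853 s:
  obj    pos=(+0.918,-0.398) vel=(+1.958,-1.059) ωy=+38.37

Key-timestep trajectory:
   step    t(s)  obj.x    obj.z    obj.vx   obj.vz 
     61  0.2186   +0.104  +0.042  +0.484  -0.261
    123  0.4409   +0.266  -0.046  +0.975  -0.527
    185  0.6631   +0.537  -0.193  +1.466  -0.793


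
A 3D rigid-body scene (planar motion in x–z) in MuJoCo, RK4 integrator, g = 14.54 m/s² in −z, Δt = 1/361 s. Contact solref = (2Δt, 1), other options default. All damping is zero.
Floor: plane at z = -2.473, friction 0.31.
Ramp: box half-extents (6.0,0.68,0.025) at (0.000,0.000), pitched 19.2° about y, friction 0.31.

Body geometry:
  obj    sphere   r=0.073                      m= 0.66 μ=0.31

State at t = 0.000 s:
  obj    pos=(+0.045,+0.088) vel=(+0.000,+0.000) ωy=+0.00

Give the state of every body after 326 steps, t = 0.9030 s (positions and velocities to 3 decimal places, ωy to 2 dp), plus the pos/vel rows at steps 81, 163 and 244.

State at t = 0.9030 s:
  obj    pos=(+1.360,-0.370) vel=(+2.913,-1.014) ωy=+42.25

Key-timestep trajectory:
   step    t(s)  obj.x    obj.z    obj.vx   obj.vz 
     81  0.2244   +0.126  +0.060  +0.724  -0.252
    163  0.4515   +0.374  -0.026  +1.457  -0.507
    244  0.6759   +0.782  -0.169  +2.180  -0.759


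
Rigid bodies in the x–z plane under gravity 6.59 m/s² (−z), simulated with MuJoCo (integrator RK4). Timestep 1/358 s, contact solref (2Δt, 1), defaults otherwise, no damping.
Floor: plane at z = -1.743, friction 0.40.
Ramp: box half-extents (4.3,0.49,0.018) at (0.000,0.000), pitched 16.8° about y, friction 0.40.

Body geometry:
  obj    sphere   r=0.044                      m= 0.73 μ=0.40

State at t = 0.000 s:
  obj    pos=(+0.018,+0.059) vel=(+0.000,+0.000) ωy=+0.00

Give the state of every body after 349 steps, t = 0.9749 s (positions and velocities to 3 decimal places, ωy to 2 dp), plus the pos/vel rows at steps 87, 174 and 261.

State at t = 0.9749 s:
  obj    pos=(+0.637,-0.128) vel=(+1.270,-0.383) ωy=+30.14

Key-timestep trajectory:
   step    t(s)  obj.x    obj.z    obj.vx   obj.vz 
     87  0.2430   +0.057  +0.048  +0.317  -0.096
    174  0.4860   +0.172  +0.013  +0.633  -0.191
    261  0.7291   +0.364  -0.045  +0.950  -0.287


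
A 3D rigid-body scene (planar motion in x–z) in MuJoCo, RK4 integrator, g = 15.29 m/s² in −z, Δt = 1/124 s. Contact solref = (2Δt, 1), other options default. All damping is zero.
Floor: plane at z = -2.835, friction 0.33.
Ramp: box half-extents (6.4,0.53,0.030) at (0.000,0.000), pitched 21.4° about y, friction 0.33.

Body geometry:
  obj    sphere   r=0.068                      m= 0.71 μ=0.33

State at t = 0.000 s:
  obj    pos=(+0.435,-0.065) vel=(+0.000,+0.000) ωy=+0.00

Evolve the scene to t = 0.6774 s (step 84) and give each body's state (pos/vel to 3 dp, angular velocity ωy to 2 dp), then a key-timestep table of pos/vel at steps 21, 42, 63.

State at t = 0.6774 s:
  obj    pos=(+1.286,-0.399) vel=(+2.513,-0.985) ωy=+39.68

Key-timestep trajectory:
   step    t(s)  obj.x    obj.z    obj.vx   obj.vz 
     21  0.1694   +0.488  -0.086  +0.629  -0.246
     42  0.3387   +0.648  -0.149  +1.257  -0.493
     63  0.5081   +0.914  -0.253  +1.885  -0.739


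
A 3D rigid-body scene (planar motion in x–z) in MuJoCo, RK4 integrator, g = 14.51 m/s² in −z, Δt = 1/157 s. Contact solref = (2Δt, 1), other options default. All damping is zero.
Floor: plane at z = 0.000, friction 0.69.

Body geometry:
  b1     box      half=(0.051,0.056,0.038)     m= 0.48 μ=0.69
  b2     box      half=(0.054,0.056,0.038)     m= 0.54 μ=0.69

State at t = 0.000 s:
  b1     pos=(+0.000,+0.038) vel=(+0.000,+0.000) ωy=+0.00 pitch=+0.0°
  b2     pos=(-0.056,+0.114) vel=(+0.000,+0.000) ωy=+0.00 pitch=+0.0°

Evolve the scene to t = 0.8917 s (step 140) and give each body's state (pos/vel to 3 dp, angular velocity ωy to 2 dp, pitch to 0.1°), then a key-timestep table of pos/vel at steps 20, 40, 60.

State at t = 0.8917 s:
  b1     pos=(+0.000,+0.038) vel=(+0.000,+0.000) ωy=+0.00 pitch=+0.0°
  b2     pos=(-0.105,+0.054) vel=(+0.000,+0.000) ωy=+0.00 pitch=-90.0°

Key-timestep trajectory:
   step    t(s)  b1.x    b1.z    b1.vx   b1.vz   b2.x    b2.z    b2.vx   b2.vz 
     20  0.1274   +0.000  +0.038  +0.001  +0.000   -0.065  +0.111  -0.178  -0.070
     40  0.2548   +0.000  +0.038  +0.000  +0.000   -0.102  +0.052  -0.558  -0.467
     60  0.3822   +0.000  +0.038  +0.000  +0.000   -0.104  +0.053  +0.093  +0.013


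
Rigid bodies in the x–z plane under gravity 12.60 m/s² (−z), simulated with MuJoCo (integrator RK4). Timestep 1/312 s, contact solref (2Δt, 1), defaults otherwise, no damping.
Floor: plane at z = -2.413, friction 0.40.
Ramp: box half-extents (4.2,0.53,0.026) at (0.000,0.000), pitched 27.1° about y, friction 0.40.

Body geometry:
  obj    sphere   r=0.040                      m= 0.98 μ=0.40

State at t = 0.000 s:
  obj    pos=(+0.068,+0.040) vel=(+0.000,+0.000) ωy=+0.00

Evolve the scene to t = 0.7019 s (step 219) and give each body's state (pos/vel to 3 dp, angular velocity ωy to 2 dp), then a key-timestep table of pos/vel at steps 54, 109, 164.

State at t = 0.7019 s:
  obj    pos=(+0.967,-0.421) vel=(+2.562,-1.311) ωy=+71.93

Key-timestep trajectory:
   step    t(s)  obj.x    obj.z    obj.vx   obj.vz 
     54  0.1731   +0.123  +0.011  +0.632  -0.323
    109  0.3494   +0.291  -0.075  +1.275  -0.653
    164  0.5256   +0.572  -0.219  +1.918  -0.982


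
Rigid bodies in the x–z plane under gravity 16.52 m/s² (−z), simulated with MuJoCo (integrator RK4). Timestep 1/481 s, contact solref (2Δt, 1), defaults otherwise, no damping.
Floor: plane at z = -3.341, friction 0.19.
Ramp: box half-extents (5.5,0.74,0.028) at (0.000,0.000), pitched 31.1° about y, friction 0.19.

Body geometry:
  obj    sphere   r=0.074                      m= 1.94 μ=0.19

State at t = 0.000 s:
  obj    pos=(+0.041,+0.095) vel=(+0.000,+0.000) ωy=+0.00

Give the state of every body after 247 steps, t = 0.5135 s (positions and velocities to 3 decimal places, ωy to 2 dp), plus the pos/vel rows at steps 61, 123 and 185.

State at t = 0.5135 s:
  obj    pos=(+0.729,-0.321) vel=(+2.680,-1.617) ωy=+42.29

Key-timestep trajectory:
   step    t(s)  obj.x    obj.z    obj.vx   obj.vz 
     61  0.1268   +0.083  +0.069  +0.662  -0.399
    123  0.2557   +0.212  -0.008  +1.335  -0.805
    185  0.3846   +0.427  -0.138  +2.008  -1.211


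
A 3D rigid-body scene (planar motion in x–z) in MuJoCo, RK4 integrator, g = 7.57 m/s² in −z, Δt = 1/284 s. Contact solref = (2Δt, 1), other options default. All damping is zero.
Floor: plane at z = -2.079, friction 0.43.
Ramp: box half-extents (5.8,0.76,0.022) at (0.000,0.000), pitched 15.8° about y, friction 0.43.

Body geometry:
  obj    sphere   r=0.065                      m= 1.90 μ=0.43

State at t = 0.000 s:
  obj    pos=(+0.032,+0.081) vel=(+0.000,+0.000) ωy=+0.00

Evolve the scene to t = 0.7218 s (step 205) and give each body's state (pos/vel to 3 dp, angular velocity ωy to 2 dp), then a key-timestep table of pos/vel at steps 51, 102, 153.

State at t = 0.7218 s:
  obj    pos=(+0.401,-0.023) vel=(+1.023,-0.289) ωy=+16.35

Key-timestep trajectory:
   step    t(s)  obj.x    obj.z    obj.vx   obj.vz 
     51  0.1796   +0.055  +0.075  +0.254  -0.072
    102  0.3592   +0.123  +0.055  +0.509  -0.144
    153  0.5387   +0.238  +0.023  +0.763  -0.216


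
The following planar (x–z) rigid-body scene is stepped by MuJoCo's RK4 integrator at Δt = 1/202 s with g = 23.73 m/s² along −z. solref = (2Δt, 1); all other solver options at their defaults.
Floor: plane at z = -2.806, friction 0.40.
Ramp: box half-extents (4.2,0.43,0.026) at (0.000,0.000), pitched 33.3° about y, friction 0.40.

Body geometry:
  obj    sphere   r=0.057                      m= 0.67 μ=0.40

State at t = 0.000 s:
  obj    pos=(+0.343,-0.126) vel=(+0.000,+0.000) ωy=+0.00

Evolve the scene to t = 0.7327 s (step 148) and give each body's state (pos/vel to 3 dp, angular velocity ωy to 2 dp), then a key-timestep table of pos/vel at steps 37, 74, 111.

State at t = 0.7327 s:
  obj    pos=(+2.431,-1.497) vel=(+5.699,-3.743) ωy=+119.60

Key-timestep trajectory:
   step    t(s)  obj.x    obj.z    obj.vx   obj.vz 
     37  0.1832   +0.474  -0.212  +1.425  -0.936
     74  0.3663   +0.865  -0.469  +2.849  -1.872
    111  0.5495   +1.517  -0.897  +4.274  -2.808


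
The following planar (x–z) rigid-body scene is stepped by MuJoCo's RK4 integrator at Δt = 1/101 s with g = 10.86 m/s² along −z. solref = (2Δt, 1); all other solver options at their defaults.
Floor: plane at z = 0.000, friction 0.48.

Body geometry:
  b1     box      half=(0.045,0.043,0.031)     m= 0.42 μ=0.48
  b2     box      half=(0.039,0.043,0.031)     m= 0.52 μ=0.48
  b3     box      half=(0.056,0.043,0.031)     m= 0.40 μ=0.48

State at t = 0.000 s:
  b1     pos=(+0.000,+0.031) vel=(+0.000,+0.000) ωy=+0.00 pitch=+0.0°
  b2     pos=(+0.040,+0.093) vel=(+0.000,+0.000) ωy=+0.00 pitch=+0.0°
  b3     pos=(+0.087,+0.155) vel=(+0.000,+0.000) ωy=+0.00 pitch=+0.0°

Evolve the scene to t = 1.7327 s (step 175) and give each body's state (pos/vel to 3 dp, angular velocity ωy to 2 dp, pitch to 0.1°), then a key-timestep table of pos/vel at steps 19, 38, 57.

State at t = 1.7327 s:
  b1     pos=(+0.000,+0.031) vel=(+0.000,+0.000) ωy=+0.00 pitch=+0.0°
  b2     pos=(+0.085,+0.039) vel=(+0.000,+0.000) ωy=+0.00 pitch=+90.0°
  b3     pos=(+0.282,+0.031) vel=(+0.000,+0.000) ωy=+0.00 pitch=+180.0°

Key-timestep trajectory:
   step    t(s)  b1.x    b1.z    b1.vx   b1.vz   b2.x    b2.z    b2.vx   b2.vz   b3.x    b3.z    b3.vx   b3.vz 
     19  0.1881   +0.000  +0.031  -0.001  +0.000   +0.059  +0.090  +0.245  -0.123   +0.135  +0.111  +0.467  -0.749
     38  0.3762   +0.000  +0.031  +0.000  +0.000   +0.086  +0.038  -0.015  +0.033   +0.213  +0.063  +0.239  +0.045
     57  0.5644   +0.000  +0.031  +0.000  +0.000   +0.085  +0.039  +0.000  +0.000   +0.269  +0.043  +0.448  -0.449


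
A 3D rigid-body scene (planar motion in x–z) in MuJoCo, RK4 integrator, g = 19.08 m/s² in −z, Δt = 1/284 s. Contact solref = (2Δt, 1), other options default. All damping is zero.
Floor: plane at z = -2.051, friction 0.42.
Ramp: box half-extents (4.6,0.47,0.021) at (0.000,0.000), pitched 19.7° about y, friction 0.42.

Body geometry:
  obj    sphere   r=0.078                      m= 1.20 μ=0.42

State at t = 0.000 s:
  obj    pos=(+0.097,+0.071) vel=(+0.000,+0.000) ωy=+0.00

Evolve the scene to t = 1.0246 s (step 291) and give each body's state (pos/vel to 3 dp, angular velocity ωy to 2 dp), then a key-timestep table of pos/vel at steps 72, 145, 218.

State at t = 1.0246 s:
  obj    pos=(+2.368,-0.743) vel=(+4.432,-1.587) ωy=+60.34

Key-timestep trajectory:
   step    t(s)  obj.x    obj.z    obj.vx   obj.vz 
     72  0.2535   +0.236  +0.021  +1.097  -0.393
    145  0.5106   +0.661  -0.131  +2.208  -0.791
    218  0.7676   +1.371  -0.386  +3.320  -1.189


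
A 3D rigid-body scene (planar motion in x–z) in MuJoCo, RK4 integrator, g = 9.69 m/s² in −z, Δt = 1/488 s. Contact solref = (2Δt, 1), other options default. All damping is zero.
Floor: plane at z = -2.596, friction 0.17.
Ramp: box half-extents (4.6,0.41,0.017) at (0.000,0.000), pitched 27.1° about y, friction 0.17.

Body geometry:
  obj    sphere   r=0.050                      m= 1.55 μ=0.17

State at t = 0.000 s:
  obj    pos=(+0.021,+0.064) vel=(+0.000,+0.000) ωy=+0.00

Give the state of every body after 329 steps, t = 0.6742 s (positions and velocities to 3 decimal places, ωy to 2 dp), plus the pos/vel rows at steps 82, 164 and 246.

State at t = 0.6742 s:
  obj    pos=(+0.659,-0.262) vel=(+1.892,-0.968) ωy=+42.51

Key-timestep trajectory:
   step    t(s)  obj.x    obj.z    obj.vx   obj.vz 
     82  0.1680   +0.061  +0.044  +0.472  -0.241
    164  0.3361   +0.180  -0.017  +0.943  -0.483
    246  0.5041   +0.378  -0.118  +1.415  -0.724


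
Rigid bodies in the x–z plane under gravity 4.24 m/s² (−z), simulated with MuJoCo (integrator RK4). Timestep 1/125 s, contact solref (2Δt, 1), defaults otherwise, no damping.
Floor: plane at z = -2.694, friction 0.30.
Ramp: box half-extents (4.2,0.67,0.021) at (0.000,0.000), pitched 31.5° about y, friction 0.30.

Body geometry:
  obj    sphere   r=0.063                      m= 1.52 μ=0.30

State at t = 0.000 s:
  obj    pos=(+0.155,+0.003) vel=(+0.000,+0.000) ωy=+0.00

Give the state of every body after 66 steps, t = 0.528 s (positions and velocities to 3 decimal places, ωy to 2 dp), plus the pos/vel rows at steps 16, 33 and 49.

State at t = 0.528 s:
  obj    pos=(+0.343,-0.112) vel=(+0.713,-0.437) ωy=+13.25

Key-timestep trajectory:
   step    t(s)  obj.x    obj.z    obj.vx   obj.vz 
     16  0.1280   +0.166  -0.003  +0.173  -0.106
     33  0.2640   +0.202  -0.025  +0.356  -0.218
     49  0.3920   +0.259  -0.060  +0.529  -0.324


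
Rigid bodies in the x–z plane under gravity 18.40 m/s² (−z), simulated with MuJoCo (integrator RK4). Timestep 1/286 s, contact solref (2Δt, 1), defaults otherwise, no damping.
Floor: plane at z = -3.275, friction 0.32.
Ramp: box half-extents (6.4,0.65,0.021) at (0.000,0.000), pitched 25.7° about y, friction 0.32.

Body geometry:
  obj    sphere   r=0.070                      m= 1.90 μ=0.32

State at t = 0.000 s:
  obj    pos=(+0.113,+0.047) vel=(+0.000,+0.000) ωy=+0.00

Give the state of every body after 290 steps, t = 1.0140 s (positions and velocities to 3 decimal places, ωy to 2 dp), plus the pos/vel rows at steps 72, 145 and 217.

State at t = 1.0140 s:
  obj    pos=(+2.753,-1.224) vel=(+5.208,-2.506) ωy=+82.55

Key-timestep trajectory:
   step    t(s)  obj.x    obj.z    obj.vx   obj.vz 
     72  0.2517   +0.276  -0.032  +1.293  -0.622
    145  0.5070   +0.773  -0.271  +2.604  -1.253
    217  0.7587   +1.591  -0.665  +3.897  -1.875


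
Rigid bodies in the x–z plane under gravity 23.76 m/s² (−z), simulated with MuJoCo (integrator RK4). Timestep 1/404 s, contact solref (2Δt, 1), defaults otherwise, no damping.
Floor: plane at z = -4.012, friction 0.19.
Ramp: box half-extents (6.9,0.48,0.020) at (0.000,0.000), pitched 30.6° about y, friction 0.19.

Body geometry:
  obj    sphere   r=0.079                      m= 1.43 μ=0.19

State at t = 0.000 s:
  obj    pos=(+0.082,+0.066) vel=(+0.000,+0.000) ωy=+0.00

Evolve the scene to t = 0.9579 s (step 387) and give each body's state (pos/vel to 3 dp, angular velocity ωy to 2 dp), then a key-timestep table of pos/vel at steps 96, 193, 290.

State at t = 0.9579 s:
  obj    pos=(+3.494,-1.952) vel=(+7.124,-4.213) ωy=+104.74

Key-timestep trajectory:
   step    t(s)  obj.x    obj.z    obj.vx   obj.vz 
     96  0.2376   +0.292  -0.058  +1.767  -1.045
    193  0.4777   +0.931  -0.436  +3.553  -2.101
    290  0.7178   +1.998  -1.067  +5.338  -3.157


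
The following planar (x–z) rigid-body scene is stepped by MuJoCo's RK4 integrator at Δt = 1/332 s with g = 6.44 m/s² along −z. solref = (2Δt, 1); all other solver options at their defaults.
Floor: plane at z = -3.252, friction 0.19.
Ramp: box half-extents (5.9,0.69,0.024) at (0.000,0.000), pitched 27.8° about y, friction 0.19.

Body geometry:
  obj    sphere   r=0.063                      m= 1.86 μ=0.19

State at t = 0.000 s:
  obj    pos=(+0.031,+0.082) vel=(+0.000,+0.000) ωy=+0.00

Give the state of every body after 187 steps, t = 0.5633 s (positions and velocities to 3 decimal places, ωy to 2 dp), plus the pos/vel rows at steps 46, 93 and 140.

State at t = 0.5633 s:
  obj    pos=(+0.332,-0.077) vel=(+1.069,-0.564) ωy=+19.18

Key-timestep trajectory:
   step    t(s)  obj.x    obj.z    obj.vx   obj.vz 
     46  0.1386   +0.049  +0.072  +0.263  -0.139
     93  0.2801   +0.105  +0.043  +0.532  -0.280
    140  0.4217   +0.200  -0.007  +0.800  -0.422


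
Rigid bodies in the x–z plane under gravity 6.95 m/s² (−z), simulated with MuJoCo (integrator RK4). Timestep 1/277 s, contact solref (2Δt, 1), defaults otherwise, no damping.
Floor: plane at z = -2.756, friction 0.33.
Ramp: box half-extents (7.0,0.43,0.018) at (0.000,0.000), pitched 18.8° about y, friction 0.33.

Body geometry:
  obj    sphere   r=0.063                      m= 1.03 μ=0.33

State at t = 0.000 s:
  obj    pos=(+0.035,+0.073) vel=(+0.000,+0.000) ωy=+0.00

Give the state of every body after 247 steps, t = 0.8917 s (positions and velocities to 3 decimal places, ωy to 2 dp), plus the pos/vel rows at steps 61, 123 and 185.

State at t = 0.8917 s:
  obj    pos=(+0.637,-0.131) vel=(+1.350,-0.460) ωy=+22.64

Key-timestep trajectory:
   step    t(s)  obj.x    obj.z    obj.vx   obj.vz 
     61  0.2202   +0.072  +0.061  +0.334  -0.114
    123  0.4440   +0.185  +0.023  +0.673  -0.229
    185  0.6679   +0.373  -0.041  +1.011  -0.344
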